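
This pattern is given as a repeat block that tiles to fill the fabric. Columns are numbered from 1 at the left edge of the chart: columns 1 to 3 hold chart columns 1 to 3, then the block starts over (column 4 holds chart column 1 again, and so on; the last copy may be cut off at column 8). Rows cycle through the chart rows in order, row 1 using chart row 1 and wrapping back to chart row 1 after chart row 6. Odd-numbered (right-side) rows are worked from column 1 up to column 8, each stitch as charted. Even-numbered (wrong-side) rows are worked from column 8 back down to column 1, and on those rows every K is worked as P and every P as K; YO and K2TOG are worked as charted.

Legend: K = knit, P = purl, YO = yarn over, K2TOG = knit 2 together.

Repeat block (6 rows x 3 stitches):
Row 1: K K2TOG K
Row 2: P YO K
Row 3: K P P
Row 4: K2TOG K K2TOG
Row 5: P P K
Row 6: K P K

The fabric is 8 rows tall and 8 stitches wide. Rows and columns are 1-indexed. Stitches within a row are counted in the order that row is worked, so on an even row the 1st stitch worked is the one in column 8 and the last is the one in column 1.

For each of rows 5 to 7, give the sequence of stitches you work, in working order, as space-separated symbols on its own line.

Result:
P P K P P K P P
K P P K P P K P
K K2TOG K K K2TOG K K K2TOG

Derivation:
Row 5: chart row 5, RS - tile across columns 1-8 and work as-is.
Row 6: chart row 6, WS - tiled (columns 1-8): K P K K P K K P; work from column 8 back to 1 with K<->P swapped.
Row 7: chart row 1, RS - tile across columns 1-8 and work as-is.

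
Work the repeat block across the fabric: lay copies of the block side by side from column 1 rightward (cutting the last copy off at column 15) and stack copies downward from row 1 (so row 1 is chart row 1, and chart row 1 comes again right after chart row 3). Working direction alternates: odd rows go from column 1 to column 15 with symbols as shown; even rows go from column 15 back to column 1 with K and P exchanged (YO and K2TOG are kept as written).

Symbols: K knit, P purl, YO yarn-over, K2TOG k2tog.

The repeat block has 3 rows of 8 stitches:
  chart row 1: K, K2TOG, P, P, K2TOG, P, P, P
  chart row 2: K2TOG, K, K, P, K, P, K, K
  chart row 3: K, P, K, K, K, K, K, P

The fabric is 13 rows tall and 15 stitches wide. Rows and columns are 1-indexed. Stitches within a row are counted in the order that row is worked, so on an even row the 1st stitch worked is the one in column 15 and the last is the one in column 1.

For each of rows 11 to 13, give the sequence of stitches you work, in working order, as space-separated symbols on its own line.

Row 11: chart row 2, RS - tile across columns 1-15 and work as-is.
Row 12: chart row 3, WS - tiled (columns 1-15): K P K K K K K P K P K K K K K; work from column 15 back to 1 with K<->P swapped.
Row 13: chart row 1, RS - tile across columns 1-15 and work as-is.

Result:
K2TOG K K P K P K K K2TOG K K P K P K
P P P P P K P K P P P P P K P
K K2TOG P P K2TOG P P P K K2TOG P P K2TOG P P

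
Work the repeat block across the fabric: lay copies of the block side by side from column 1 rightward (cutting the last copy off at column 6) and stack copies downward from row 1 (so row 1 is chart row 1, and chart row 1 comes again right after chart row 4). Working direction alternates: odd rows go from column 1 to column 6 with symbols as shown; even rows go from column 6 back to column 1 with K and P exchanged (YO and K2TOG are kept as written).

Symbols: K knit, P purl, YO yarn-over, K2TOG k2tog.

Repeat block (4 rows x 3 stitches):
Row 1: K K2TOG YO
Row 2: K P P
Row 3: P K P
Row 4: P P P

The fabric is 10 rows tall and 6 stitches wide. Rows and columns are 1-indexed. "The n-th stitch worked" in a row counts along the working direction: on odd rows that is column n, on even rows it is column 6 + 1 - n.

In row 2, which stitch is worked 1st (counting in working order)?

Stitch:
K

Derivation:
Row 2 uses chart row ((2-1) mod 4)+1 = 2. Row 2 is even, so WS.
Chart row 2 tiled across columns 1-6: K P P K P P
WS row: flip the tiled sequence (start at column 6) and apply K<->P; YO and K2TOG stay.
Row 2 as worked: K K P K K P
Stitch 1 in working order -> K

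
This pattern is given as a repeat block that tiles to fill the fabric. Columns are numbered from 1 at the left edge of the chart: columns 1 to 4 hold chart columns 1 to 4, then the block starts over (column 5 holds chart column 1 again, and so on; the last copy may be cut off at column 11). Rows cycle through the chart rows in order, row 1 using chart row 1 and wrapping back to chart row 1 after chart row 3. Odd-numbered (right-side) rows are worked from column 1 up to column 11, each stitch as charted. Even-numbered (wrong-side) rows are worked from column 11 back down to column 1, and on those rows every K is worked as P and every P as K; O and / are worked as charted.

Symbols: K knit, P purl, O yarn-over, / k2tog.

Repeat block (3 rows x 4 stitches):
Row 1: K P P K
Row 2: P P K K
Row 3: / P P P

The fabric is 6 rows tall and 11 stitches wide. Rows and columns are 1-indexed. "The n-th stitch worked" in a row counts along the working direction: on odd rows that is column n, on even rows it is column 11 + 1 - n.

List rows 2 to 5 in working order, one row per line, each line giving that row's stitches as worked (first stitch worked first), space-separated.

Row 2: chart row 2, WS - tiled (columns 1-11): P P K K P P K K P P K; work from column 11 back to 1 with K<->P swapped.
Row 3: chart row 3, RS - tile across columns 1-11 and work as-is.
Row 4: chart row 1, WS - tiled (columns 1-11): K P P K K P P K K P P; work from column 11 back to 1 with K<->P swapped.
Row 5: chart row 2, RS - tile across columns 1-11 and work as-is.

Rows as worked:
P K K P P K K P P K K
/ P P P / P P P / P P
K K P P K K P P K K P
P P K K P P K K P P K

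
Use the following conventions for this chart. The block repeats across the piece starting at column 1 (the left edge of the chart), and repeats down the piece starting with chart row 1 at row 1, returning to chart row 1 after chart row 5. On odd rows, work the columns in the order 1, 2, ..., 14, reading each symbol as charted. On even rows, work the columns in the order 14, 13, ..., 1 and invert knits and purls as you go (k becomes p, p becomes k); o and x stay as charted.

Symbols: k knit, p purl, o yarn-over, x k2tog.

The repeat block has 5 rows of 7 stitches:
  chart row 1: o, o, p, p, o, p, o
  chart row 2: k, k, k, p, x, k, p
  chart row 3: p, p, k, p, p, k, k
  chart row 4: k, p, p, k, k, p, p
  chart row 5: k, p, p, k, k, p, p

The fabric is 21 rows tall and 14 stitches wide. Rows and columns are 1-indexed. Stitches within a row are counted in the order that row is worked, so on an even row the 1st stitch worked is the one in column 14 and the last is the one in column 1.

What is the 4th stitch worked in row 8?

Result:
k

Derivation:
For row 8: chart row = ((8-1) mod 5) + 1 = 3; this is a WS (even) row.
Chart row 3 tiled across columns 1-14: p p k p p k k p p k p p k k
WS row: flip the tiled sequence (start at column 14) and apply k<->p; o and x stay.
Row 8 as worked: p p k k p k k p p k k p k k
The 4th stitch worked is k.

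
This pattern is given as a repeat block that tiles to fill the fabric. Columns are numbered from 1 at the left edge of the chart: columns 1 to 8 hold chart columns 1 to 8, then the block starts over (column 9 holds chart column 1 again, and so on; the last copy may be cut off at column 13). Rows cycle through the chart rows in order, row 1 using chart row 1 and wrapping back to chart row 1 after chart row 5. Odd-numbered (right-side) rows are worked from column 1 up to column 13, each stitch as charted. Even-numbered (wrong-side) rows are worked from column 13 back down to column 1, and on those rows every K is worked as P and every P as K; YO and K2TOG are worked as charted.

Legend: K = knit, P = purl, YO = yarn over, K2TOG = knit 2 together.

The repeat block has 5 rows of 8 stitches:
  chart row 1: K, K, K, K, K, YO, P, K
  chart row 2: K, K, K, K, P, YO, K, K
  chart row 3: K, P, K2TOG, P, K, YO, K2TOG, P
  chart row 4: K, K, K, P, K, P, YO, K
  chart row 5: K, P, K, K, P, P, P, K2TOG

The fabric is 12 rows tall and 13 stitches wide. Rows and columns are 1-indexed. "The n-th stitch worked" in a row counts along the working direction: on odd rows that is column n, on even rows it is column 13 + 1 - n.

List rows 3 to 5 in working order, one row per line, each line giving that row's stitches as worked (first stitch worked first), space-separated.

Row 3: chart row 3, RS - tile across columns 1-13 and work as-is.
Row 4: chart row 4, WS - tiled (columns 1-13): K K K P K P YO K K K K P K; work from column 13 back to 1 with K<->P swapped.
Row 5: chart row 5, RS - tile across columns 1-13 and work as-is.

Rows as worked:
K P K2TOG P K YO K2TOG P K P K2TOG P K
P K P P P P YO K P K P P P
K P K K P P P K2TOG K P K K P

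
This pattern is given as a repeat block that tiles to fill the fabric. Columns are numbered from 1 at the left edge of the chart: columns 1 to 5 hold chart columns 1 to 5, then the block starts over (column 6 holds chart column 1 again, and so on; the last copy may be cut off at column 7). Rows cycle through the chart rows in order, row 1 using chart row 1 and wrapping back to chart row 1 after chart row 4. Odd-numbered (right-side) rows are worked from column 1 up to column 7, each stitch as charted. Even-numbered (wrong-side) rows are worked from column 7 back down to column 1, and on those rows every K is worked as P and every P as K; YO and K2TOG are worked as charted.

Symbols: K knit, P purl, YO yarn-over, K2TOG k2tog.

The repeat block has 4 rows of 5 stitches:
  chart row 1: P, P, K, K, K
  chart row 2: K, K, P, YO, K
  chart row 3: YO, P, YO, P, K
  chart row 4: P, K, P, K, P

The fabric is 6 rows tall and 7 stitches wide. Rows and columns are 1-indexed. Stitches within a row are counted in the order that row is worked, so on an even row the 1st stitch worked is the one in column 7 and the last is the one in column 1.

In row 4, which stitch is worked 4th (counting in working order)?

Result:
P

Derivation:
Row 4 uses chart row ((4-1) mod 4)+1 = 4. Row 4 is even, so WS.
Chart row 4 tiled across columns 1-7: P K P K P P K
Wrong side: read the tiled row from column 7 down to 1 and exchange K with P (leave YO, K2TOG).
Row 4 as worked: P K K P K P K
The 4th stitch worked is P.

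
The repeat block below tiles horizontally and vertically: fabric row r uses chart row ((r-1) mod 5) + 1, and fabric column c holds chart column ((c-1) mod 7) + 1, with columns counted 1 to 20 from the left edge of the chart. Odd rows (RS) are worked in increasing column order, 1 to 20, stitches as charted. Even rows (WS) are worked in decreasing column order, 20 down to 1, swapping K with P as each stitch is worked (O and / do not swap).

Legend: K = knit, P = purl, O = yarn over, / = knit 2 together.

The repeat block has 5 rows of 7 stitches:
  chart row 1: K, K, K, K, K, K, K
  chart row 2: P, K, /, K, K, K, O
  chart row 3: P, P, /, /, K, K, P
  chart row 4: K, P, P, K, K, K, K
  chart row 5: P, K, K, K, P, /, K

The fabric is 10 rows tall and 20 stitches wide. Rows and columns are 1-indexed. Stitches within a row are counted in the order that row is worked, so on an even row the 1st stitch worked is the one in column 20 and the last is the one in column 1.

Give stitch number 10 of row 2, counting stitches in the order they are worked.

== STITCH ==
P

Derivation:
Row 2: (2-1) mod 5 = 1, so use chart row 2. Even row -> WS.
Chart row 2 tiled across columns 1-20: P K / K K K O P K / K K K O P K / K K K
WS row: flip the tiled sequence (start at column 20) and apply K<->P; O and / stay.
Row 2 as worked: P P P / P K O P P P / P K O P P P / P K
The 10th stitch worked is P.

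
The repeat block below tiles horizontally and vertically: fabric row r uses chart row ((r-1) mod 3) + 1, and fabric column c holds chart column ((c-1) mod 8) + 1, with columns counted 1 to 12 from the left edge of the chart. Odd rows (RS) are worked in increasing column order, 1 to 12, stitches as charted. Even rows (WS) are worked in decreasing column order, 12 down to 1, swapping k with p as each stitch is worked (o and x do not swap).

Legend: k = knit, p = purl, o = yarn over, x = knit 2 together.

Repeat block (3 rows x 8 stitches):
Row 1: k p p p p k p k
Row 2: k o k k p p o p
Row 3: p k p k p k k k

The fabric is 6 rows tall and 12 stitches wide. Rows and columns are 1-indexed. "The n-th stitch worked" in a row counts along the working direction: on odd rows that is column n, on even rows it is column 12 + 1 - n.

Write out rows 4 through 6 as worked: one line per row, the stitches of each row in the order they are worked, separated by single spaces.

Row 4: chart row 1, WS - tiled (columns 1-12): k p p p p k p k k p p p; work from column 12 back to 1 with k<->p swapped.
Row 5: chart row 2, RS - tile across columns 1-12 and work as-is.
Row 6: chart row 3, WS - tiled (columns 1-12): p k p k p k k k p k p k; work from column 12 back to 1 with k<->p swapped.

Result:
k k k p p k p k k k k p
k o k k p p o p k o k k
p k p k p p p k p k p k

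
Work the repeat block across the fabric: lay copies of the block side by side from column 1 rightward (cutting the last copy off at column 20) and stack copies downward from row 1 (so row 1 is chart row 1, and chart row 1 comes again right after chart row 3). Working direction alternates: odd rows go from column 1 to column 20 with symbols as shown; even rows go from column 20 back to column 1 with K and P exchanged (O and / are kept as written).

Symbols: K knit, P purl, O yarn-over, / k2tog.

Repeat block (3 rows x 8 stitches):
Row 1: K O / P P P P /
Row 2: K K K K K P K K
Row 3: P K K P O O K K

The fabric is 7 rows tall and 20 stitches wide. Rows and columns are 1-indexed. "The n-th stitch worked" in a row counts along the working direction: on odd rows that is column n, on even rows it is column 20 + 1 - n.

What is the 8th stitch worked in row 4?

Row 4 uses chart row ((4-1) mod 3)+1 = 1. Row 4 is even, so WS.
Chart row 1 tiled across columns 1-20: K O / P P P P / K O / P P P P / K O / P
WS row: flip the tiled sequence (start at column 20) and apply K<->P; O and / stay.
Row 4 as worked: K / O P / K K K K / O P / K K K K / O P
Counting 8 along the worked row gives K.

== STITCH ==
K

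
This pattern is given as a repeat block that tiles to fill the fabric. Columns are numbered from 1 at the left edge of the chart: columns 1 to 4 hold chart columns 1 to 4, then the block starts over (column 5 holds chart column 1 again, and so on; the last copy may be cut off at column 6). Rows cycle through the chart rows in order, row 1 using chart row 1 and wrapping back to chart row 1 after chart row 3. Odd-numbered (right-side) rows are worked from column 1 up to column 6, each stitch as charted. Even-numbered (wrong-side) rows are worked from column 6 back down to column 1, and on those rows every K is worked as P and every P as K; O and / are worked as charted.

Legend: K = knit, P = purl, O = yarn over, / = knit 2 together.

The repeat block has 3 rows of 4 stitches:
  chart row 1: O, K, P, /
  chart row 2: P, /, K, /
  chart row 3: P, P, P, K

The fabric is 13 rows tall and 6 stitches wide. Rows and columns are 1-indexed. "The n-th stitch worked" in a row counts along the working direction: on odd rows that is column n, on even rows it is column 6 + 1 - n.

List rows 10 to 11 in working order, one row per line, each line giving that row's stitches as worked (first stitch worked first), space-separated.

Rows as worked:
P O / K P O
P / K / P /

Derivation:
Row 10: chart row 1, WS - tiled (columns 1-6): O K P / O K; work from column 6 back to 1 with K<->P swapped.
Row 11: chart row 2, RS - tile across columns 1-6 and work as-is.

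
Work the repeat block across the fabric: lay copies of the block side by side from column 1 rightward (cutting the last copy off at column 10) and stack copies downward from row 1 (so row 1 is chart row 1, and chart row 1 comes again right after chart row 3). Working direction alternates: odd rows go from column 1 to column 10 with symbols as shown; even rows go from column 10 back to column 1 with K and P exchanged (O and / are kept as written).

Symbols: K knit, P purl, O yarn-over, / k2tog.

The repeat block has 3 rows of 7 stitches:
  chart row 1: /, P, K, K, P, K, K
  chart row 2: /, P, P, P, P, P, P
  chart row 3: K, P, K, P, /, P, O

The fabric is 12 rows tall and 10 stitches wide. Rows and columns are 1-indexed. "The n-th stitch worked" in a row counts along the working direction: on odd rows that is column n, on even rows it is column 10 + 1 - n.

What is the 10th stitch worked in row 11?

Row 11: (11-1) mod 3 = 1, so use chart row 2. Odd row -> RS.
Chart row 2 tiled across columns 1-10: / P P P P P P / P P
Right side: take the tiled row as-is (worked left to right from column 1).
The 10th stitch worked is P.

== STITCH ==
P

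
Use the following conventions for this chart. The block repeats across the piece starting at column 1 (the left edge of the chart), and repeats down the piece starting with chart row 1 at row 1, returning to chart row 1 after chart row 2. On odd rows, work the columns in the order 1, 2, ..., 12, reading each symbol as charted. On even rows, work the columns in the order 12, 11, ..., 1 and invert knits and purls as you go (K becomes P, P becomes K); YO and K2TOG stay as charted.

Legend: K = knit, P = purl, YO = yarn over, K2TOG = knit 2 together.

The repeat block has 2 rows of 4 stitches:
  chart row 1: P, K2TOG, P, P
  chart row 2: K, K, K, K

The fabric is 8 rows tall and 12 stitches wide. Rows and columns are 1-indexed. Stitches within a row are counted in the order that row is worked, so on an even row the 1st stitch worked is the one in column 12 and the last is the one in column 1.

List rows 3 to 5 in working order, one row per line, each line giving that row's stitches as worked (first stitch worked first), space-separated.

Result:
P K2TOG P P P K2TOG P P P K2TOG P P
P P P P P P P P P P P P
P K2TOG P P P K2TOG P P P K2TOG P P

Derivation:
Row 3: chart row 1, RS - tile across columns 1-12 and work as-is.
Row 4: chart row 2, WS - tiled (columns 1-12): K K K K K K K K K K K K; work from column 12 back to 1 with K<->P swapped.
Row 5: chart row 1, RS - tile across columns 1-12 and work as-is.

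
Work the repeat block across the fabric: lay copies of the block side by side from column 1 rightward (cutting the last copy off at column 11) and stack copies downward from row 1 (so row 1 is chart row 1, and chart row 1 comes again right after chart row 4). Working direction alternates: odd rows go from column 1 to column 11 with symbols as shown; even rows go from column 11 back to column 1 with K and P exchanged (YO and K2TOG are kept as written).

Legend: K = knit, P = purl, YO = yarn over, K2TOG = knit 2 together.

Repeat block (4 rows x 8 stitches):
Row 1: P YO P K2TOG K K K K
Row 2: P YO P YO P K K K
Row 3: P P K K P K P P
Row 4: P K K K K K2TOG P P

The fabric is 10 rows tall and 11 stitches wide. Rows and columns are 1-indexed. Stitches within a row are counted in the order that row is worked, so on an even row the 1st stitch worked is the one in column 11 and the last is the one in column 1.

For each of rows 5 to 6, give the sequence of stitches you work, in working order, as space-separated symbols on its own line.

Result:
P YO P K2TOG K K K K P YO P
K YO K P P P K YO K YO K

Derivation:
Row 5: chart row 1, RS - tile across columns 1-11 and work as-is.
Row 6: chart row 2, WS - tiled (columns 1-11): P YO P YO P K K K P YO P; work from column 11 back to 1 with K<->P swapped.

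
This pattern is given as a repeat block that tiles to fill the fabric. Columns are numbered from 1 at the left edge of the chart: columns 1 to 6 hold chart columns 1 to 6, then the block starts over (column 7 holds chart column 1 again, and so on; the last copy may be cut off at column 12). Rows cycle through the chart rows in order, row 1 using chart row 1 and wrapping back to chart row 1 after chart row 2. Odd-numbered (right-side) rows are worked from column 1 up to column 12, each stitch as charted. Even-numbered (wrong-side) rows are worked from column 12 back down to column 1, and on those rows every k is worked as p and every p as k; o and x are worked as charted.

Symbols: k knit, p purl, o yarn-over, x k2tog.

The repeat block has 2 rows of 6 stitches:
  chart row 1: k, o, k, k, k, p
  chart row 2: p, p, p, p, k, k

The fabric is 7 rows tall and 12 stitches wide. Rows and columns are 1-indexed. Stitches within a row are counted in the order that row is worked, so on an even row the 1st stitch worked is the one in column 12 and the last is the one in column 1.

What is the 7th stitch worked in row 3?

For row 3: chart row = ((3-1) mod 2) + 1 = 1; this is a RS (odd) row.
Chart row 1 tiled across columns 1-12: k o k k k p k o k k k p
Right side: take the tiled row as-is (worked left to right from column 1).
The 7th stitch worked is k.

== STITCH ==
k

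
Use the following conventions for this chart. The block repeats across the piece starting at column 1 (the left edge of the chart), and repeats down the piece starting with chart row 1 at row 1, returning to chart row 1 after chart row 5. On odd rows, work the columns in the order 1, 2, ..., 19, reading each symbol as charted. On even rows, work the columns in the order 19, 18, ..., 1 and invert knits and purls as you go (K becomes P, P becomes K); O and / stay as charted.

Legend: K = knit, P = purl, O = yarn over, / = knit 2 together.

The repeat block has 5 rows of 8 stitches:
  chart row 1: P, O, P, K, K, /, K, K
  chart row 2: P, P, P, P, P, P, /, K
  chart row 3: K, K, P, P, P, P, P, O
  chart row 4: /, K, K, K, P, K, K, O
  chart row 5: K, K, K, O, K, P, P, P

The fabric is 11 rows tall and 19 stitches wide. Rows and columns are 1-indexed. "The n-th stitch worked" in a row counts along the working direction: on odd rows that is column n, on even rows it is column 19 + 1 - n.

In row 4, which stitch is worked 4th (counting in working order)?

For row 4: chart row = ((4-1) mod 5) + 1 = 4; this is a WS (even) row.
Chart row 4 tiled across columns 1-19: / K K K P K K O / K K K P K K O / K K
WS: work from column 19 back to column 1 (reverse the tiled row), swapping K<->P (O and / unchanged).
Row 4 as worked: P P / O P P K P P P / O P P K P P P /
The 4th stitch worked is O.

Stitch:
O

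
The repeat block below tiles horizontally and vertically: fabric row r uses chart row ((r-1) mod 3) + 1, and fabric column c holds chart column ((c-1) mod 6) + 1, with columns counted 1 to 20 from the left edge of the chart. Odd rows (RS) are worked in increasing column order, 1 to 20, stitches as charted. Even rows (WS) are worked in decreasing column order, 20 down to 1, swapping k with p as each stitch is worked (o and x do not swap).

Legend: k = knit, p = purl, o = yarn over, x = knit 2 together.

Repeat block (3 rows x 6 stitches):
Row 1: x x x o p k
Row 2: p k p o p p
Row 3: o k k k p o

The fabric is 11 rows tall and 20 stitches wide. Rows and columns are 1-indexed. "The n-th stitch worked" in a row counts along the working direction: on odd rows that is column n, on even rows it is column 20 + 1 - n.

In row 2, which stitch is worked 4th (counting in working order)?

Row 2 uses chart row ((2-1) mod 3)+1 = 2. Row 2 is even, so WS.
Chart row 2 tiled across columns 1-20: p k p o p p p k p o p p p k p o p p p k
WS: work from column 20 back to column 1 (reverse the tiled row), swapping k<->p (o and x unchanged).
Row 2 as worked: p k k k o k p k k k o k p k k k o k p k
Stitch 4 in working order -> k

Stitch:
k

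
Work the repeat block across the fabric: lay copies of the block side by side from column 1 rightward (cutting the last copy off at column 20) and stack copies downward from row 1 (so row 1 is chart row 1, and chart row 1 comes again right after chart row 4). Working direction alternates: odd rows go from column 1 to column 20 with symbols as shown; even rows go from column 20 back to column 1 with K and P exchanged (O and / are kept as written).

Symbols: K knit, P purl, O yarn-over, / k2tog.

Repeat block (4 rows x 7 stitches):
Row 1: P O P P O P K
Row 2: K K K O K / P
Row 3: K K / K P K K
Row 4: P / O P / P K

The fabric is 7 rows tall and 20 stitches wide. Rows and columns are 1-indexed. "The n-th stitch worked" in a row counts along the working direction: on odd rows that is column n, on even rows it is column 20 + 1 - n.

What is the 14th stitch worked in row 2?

== STITCH ==
K

Derivation:
Row 2: (2-1) mod 4 = 1, so use chart row 2. Even row -> WS.
Chart row 2 tiled across columns 1-20: K K K O K / P K K K O K / P K K K O K /
WS: work from column 20 back to column 1 (reverse the tiled row), swapping K<->P (O and / unchanged).
Row 2 as worked: / P O P P P K / P O P P P K / P O P P P
Stitch 14 in working order -> K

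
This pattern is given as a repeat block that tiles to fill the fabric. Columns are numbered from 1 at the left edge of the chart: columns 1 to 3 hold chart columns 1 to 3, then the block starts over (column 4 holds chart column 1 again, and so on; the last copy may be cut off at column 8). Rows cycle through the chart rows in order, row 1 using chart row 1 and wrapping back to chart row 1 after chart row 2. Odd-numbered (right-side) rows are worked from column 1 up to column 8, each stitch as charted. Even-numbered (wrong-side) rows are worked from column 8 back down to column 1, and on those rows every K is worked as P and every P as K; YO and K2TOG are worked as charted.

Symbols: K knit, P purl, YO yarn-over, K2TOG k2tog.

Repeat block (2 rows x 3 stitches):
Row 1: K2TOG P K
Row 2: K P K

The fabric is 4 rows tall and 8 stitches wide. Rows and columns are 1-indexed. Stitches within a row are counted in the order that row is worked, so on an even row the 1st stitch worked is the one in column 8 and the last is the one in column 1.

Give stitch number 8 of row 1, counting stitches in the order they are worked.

Result:
P

Derivation:
Row 1 uses chart row ((1-1) mod 2)+1 = 1. Row 1 is odd, so RS.
Chart row 1 tiled across columns 1-8: K2TOG P K K2TOG P K K2TOG P
RS: work column 1 to column 8, symbols as charted — the tiled row is the row as worked.
Counting 8 along the worked row gives P.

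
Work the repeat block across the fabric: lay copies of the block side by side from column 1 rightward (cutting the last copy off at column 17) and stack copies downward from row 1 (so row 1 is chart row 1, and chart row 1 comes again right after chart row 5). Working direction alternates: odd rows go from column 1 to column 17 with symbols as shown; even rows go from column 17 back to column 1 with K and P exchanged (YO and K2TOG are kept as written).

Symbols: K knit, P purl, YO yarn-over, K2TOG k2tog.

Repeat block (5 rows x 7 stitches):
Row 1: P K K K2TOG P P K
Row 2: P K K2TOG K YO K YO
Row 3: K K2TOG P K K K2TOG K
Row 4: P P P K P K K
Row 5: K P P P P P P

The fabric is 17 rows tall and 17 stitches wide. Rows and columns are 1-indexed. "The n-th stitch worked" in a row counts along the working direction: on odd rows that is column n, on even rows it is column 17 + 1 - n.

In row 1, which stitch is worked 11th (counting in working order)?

== STITCH ==
K2TOG

Derivation:
Row 1 uses chart row ((1-1) mod 5)+1 = 1. Row 1 is odd, so RS.
Chart row 1 tiled across columns 1-17: P K K K2TOG P P K P K K K2TOG P P K P K K
Right side: take the tiled row as-is (worked left to right from column 1).
The 11th stitch worked is K2TOG.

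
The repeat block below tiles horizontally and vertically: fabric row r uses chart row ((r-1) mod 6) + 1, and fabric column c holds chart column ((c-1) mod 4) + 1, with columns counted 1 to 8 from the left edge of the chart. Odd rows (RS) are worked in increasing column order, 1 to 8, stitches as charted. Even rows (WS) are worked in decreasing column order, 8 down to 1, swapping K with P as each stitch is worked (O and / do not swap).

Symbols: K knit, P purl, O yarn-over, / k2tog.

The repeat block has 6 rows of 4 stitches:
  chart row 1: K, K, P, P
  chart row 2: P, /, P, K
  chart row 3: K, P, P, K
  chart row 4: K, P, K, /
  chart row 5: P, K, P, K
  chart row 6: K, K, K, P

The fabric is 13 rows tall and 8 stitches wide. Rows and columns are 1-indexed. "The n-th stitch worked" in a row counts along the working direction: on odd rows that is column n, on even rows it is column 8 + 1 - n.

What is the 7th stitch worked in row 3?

Stitch:
P

Derivation:
Row 3 uses chart row ((3-1) mod 6)+1 = 3. Row 3 is odd, so RS.
Chart row 3 tiled across columns 1-8: K P P K K P P K
RS row: no reversal, no swap; stitch n worked = column n.
The 7th stitch worked is P.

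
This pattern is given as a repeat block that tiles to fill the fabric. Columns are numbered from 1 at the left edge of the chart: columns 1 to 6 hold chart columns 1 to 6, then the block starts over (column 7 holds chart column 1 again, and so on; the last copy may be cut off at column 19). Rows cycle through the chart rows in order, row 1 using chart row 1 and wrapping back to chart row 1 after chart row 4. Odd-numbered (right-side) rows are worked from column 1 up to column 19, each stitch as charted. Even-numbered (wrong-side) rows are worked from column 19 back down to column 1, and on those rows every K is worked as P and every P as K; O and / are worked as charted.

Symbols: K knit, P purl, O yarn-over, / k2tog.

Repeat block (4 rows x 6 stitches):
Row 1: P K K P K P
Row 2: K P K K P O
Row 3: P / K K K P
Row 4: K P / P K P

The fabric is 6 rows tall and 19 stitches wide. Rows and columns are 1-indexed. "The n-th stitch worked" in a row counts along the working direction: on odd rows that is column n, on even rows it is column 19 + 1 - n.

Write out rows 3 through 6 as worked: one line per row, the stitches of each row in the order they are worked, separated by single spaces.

Row 3: chart row 3, RS - tile across columns 1-19 and work as-is.
Row 4: chart row 4, WS - tiled (columns 1-19): K P / P K P K P / P K P K P / P K P K; work from column 19 back to 1 with K<->P swapped.
Row 5: chart row 1, RS - tile across columns 1-19 and work as-is.
Row 6: chart row 2, WS - tiled (columns 1-19): K P K K P O K P K K P O K P K K P O K; work from column 19 back to 1 with K<->P swapped.

Rows as worked:
P / K K K P P / K K K P P / K K K P P
P K P K / K P K P K / K P K P K / K P
P K K P K P P K K P K P P K K P K P P
P O K P P K P O K P P K P O K P P K P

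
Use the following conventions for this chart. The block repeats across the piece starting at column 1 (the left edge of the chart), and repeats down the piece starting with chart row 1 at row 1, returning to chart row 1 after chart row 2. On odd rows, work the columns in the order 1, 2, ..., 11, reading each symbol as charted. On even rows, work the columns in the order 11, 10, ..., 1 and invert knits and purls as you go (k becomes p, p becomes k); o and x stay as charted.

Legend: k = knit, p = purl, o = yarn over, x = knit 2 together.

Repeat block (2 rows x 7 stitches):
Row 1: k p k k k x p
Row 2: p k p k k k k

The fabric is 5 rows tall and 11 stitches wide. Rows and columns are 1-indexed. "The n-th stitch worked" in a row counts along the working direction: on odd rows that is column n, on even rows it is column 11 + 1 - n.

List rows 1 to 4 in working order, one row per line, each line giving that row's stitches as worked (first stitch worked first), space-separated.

Row 1: chart row 1, RS - tile across columns 1-11 and work as-is.
Row 2: chart row 2, WS - tiled (columns 1-11): p k p k k k k p k p k; work from column 11 back to 1 with k<->p swapped.
Row 3: chart row 1, RS - tile across columns 1-11 and work as-is.
Row 4: chart row 2, WS - tiled (columns 1-11): p k p k k k k p k p k; work from column 11 back to 1 with k<->p swapped.

Result:
k p k k k x p k p k k
p k p k p p p p k p k
k p k k k x p k p k k
p k p k p p p p k p k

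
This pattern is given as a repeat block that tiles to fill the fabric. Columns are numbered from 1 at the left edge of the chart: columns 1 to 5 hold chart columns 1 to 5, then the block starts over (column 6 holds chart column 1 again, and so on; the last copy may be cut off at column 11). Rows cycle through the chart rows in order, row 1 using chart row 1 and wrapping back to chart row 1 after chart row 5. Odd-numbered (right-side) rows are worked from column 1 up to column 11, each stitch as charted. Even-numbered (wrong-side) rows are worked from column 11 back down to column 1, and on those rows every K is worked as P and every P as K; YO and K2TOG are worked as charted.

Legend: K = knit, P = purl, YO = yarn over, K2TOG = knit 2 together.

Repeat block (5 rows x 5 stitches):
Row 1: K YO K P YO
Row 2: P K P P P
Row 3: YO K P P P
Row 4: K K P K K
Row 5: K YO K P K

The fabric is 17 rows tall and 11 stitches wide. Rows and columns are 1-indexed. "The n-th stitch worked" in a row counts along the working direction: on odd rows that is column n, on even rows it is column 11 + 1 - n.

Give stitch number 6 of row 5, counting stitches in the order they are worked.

== STITCH ==
K

Derivation:
For row 5: chart row = ((5-1) mod 5) + 1 = 5; this is a RS (odd) row.
Chart row 5 tiled across columns 1-11: K YO K P K K YO K P K K
RS: work column 1 to column 11, symbols as charted — the tiled row is the row as worked.
Stitch 6 in working order -> K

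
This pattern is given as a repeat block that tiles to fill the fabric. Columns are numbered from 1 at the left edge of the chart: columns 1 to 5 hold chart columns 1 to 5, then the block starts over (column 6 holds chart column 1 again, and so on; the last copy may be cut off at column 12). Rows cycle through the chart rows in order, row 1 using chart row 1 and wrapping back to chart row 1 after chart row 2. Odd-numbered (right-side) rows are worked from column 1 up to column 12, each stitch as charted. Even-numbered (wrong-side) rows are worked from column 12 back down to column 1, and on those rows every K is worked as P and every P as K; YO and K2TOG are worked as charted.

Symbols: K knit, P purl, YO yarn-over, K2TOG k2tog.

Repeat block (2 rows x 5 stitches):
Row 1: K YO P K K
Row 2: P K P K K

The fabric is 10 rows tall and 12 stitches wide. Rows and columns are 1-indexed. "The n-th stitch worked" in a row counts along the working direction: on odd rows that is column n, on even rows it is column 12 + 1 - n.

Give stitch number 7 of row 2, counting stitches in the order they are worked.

Stitch:
K

Derivation:
For row 2: chart row = ((2-1) mod 2) + 1 = 2; this is a WS (even) row.
Chart row 2 tiled across columns 1-12: P K P K K P K P K K P K
Wrong side: read the tiled row from column 12 down to 1 and exchange K with P (leave YO, K2TOG).
Row 2 as worked: P K P P K P K P P K P K
Stitch 7 in working order -> K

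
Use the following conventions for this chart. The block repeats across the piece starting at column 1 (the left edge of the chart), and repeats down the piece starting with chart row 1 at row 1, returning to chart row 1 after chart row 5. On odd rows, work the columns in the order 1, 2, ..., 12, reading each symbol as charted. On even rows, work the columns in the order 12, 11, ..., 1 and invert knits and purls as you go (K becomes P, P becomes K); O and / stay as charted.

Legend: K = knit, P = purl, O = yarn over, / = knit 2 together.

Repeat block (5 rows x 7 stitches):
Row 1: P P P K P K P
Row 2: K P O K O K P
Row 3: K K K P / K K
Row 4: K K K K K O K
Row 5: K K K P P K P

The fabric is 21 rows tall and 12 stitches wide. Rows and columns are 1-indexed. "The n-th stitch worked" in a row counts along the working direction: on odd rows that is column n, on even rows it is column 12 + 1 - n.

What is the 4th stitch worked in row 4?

Stitch:
P

Derivation:
Row 4: (4-1) mod 5 = 3, so use chart row 4. Even row -> WS.
Chart row 4 tiled across columns 1-12: K K K K K O K K K K K K
WS: work from column 12 back to column 1 (reverse the tiled row), swapping K<->P (O and / unchanged).
Row 4 as worked: P P P P P P O P P P P P
The 4th stitch worked is P.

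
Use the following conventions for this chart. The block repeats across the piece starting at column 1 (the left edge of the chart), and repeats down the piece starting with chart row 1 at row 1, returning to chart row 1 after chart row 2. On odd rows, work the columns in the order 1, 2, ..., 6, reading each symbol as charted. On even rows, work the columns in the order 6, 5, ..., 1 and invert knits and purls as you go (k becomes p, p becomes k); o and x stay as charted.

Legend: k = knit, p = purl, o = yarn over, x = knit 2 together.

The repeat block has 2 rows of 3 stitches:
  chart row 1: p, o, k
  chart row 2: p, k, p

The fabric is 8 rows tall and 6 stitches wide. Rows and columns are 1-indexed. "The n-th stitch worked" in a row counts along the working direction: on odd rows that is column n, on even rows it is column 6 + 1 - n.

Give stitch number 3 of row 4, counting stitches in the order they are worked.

Row 4: (4-1) mod 2 = 1, so use chart row 2. Even row -> WS.
Chart row 2 tiled across columns 1-6: p k p p k p
WS row: flip the tiled sequence (start at column 6) and apply k<->p; o and x stay.
Row 4 as worked: k p k k p k
Counting 3 along the worked row gives k.

== STITCH ==
k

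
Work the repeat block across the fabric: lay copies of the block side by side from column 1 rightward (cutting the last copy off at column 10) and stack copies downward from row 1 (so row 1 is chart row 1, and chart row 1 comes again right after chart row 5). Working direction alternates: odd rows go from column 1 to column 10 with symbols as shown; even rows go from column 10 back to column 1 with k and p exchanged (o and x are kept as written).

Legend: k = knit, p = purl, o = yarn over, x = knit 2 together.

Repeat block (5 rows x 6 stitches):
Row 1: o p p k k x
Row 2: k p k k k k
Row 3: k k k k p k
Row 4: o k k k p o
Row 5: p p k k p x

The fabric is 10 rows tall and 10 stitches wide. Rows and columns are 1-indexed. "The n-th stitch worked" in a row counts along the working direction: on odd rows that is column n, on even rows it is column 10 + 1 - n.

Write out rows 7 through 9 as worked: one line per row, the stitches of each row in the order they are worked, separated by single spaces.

Result:
k p k k k k k p k k
p p p p p k p p p p
o k k k p o o k k k

Derivation:
Row 7: chart row 2, RS - tile across columns 1-10 and work as-is.
Row 8: chart row 3, WS - tiled (columns 1-10): k k k k p k k k k k; work from column 10 back to 1 with k<->p swapped.
Row 9: chart row 4, RS - tile across columns 1-10 and work as-is.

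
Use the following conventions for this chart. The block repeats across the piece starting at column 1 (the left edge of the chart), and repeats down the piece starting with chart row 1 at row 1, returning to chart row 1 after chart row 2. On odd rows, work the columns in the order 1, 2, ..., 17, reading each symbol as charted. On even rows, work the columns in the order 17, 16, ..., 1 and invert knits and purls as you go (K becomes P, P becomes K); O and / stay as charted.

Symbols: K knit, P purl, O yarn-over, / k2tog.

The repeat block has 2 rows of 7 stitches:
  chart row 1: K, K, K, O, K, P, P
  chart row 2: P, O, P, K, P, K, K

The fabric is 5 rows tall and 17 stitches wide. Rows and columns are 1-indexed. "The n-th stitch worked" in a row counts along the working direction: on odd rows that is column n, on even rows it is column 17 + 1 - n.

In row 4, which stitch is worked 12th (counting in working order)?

For row 4: chart row = ((4-1) mod 2) + 1 = 2; this is a WS (even) row.
Chart row 2 tiled across columns 1-17: P O P K P K K P O P K P K K P O P
Wrong side: read the tiled row from column 17 down to 1 and exchange K with P (leave O, /).
Row 4 as worked: K O K P P K P K O K P P K P K O K
Counting 12 along the worked row gives P.

Result:
P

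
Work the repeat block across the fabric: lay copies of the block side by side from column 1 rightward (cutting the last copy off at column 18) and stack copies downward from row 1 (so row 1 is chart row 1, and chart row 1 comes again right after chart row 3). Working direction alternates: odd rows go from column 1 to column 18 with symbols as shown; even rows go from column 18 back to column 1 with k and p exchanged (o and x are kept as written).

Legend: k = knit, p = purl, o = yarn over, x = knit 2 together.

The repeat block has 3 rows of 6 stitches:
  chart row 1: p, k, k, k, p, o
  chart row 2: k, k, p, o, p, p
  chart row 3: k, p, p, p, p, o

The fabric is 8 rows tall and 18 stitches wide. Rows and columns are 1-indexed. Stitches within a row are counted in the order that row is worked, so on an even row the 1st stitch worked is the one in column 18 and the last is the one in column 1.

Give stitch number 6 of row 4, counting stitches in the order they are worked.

== STITCH ==
k

Derivation:
Row 4 uses chart row ((4-1) mod 3)+1 = 1. Row 4 is even, so WS.
Chart row 1 tiled across columns 1-18: p k k k p o p k k k p o p k k k p o
Wrong side: read the tiled row from column 18 down to 1 and exchange k with p (leave o, x).
Row 4 as worked: o k p p p k o k p p p k o k p p p k
The 6th stitch worked is k.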